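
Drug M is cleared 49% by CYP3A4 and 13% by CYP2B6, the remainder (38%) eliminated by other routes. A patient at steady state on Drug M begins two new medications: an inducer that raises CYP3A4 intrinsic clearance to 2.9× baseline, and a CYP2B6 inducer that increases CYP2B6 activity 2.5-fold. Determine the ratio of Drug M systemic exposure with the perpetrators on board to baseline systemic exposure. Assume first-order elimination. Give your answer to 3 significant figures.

0.470

CYP3A4: 0.49 × 2.9 = 1.421
CYP2B6: 0.13 × 2.5 = 0.325
Other: 0.38 (unchanged)
CL_new/CL_old = 1.421 + 0.325 + 0.38 = 2.126.
Because systemic exposure varies inversely with clearance, the combined effect is 1 / 2.126 = 0.470.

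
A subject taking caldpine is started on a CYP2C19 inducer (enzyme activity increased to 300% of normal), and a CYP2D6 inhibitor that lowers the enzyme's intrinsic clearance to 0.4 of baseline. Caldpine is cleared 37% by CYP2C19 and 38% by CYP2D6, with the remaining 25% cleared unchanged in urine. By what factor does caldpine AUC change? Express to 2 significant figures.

The CYP2C19 pathway (37% of clearance) rises to 3× activity: 0.37 × 3 = 1.11.
The CYP2D6 pathway (38% of clearance) falls to 0.4× activity: 0.38 × 0.4 = 0.152.
Non-CYP routes (25%) are unchanged.
CL_new/CL_old = 1.11 + 0.152 + 0.25 = 1.512.
Because AUC varies inversely with clearance, the combined effect is 1 / 1.512 = 0.66.

0.66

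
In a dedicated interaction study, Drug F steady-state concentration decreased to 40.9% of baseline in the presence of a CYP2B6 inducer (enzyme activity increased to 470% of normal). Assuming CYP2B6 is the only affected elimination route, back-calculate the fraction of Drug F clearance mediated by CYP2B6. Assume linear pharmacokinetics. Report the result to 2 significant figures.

0.39

CL'/CL = 1 / 0.409 = 2.445
4.7·fm + (1 − fm) = 2.445
fm = (2.445 − 1) / (4.7 − 1) = 0.39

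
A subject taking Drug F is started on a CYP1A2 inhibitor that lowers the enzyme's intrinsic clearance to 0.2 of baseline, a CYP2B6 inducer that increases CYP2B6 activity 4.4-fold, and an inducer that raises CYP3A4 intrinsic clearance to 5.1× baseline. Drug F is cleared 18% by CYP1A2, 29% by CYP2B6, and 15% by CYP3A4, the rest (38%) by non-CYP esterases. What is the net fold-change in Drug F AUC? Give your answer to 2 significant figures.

The CYP1A2 pathway (18% of clearance) drops to 0.2× activity: 0.18 × 0.2 = 0.036.
The CYP2B6 pathway (29% of clearance) increases to 4.4× activity: 0.29 × 4.4 = 1.276.
The CYP3A4 pathway (15% of clearance) is boosted to 5.1× activity: 0.15 × 5.1 = 0.765.
The remaining 38% of clearance is unaffected.
CL_new/CL_old = 0.036 + 1.276 + 0.765 + 0.38 = 2.457.
Because AUC varies inversely with clearance, the combined effect is 1 / 2.457 = 0.41.

0.41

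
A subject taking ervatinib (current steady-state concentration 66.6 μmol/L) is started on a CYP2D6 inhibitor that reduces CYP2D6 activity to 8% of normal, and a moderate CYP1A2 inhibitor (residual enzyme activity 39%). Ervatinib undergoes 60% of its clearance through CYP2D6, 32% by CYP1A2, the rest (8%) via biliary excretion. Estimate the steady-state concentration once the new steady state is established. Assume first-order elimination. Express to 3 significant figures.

263 μmol/L

The CYP2D6 pathway (60% of clearance) is reduced to 0.08× activity: 0.6 × 0.08 = 0.048.
The CYP1A2 pathway (32% of clearance) is reduced to 0.39× activity: 0.32 × 0.39 = 0.1248.
The remaining 8% of clearance is unaffected.
CL_new/CL_old = 0.048 + 0.1248 + 0.08 = 0.2528.
New steady-state concentration = 66.6 / 0.2528 = 263 μmol/L (concentration scales inversely with clearance).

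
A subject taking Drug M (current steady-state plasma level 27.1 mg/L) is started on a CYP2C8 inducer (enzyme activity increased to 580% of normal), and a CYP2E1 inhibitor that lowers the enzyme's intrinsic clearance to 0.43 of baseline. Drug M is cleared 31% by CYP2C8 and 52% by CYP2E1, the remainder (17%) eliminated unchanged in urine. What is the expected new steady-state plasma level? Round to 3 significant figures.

The CYP2C8 pathway (31% of clearance) rises to 5.8× activity: 0.31 × 5.8 = 1.798.
The CYP2E1 pathway (52% of clearance) falls to 0.43× activity: 0.52 × 0.43 = 0.2236.
The remaining 17% of clearance is unaffected.
New clearance relative to baseline: 1.798 + 0.2236 + 0.17 = 2.1916.
Steady-state plasma level ∝ 1/CL: new value = 27.1 / 2.1916 = 12.4 mg/L.

12.4 mg/L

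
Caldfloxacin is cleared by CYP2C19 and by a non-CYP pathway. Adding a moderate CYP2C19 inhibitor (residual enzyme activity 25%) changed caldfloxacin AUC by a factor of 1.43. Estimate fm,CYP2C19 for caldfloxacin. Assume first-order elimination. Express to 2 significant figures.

0.40

Let x = fm,CYP2C19. Because AUC ∝ 1/CL, relative clearance fell to 1/1.43 = 0.6993.
Setting x·0.25 + (1 − x) = 0.6993 and solving: x = (0.6993 − 1)/(0.25 − 1) = 0.40.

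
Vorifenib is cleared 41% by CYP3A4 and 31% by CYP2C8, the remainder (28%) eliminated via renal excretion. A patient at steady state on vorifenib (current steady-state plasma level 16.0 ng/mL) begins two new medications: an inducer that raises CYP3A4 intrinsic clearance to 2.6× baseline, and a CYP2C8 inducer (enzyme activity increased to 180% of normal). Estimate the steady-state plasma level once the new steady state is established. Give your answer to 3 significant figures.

8.40 ng/mL

The CYP3A4 pathway (41% of clearance) rises to 2.6× activity: 0.41 × 2.6 = 1.066.
The CYP2C8 pathway (31% of clearance) rises to 1.8× activity: 0.31 × 1.8 = 0.558.
Non-CYP routes (28%) are unchanged.
CL_new/CL_old = 1.066 + 0.558 + 0.28 = 1.904.
Steady-state plasma level ∝ 1/CL: new value = 16.0 / 1.904 = 8.40 ng/mL.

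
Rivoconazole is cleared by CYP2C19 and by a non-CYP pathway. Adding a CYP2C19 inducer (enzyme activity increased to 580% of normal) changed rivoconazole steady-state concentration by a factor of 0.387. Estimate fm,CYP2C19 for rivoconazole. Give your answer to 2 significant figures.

Let fm be the CYP2C19 fraction. New clearance relative to baseline = fm × 5.8 + (1 − fm).
Steady-state concentration ratio = 1 / (new CL fraction), so new CL fraction = 1 / 0.387 = 2.584.
fm × 5.8 + 1 − fm = 2.584  ⇒  fm × (5.8 − 1) = 1.584  ⇒  fm = 0.33.

0.33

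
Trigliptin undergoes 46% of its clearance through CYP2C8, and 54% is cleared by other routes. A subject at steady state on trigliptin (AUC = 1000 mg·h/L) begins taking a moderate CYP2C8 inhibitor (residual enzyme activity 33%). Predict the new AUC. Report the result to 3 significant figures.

The CYP2C8 pathway (46% of clearance) falls to 0.33× activity: 0.46 × 0.33 = 0.1518.
The remaining 54% of clearance is unaffected.
Relative clearance = 0.1518 + 0.54 = 0.6918.
New AUC = baseline ÷ relative clearance = 1000 / 0.6918 = 1.45 × 10³ mg·h/L.

1.45 × 10³ mg·h/L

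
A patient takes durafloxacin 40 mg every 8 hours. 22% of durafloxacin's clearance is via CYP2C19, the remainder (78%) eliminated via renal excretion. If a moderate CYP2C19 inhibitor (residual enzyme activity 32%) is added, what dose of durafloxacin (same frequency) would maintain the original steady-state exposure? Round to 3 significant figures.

34.0 mg

The CYP2C19 pathway (22% of clearance) falls to 0.32× activity: 0.22 × 0.32 = 0.0704.
Non-CYP routes (78%) are unchanged.
New clearance relative to baseline: 0.0704 + 0.78 = 0.8504.
To maintain the same steady-state level, dose must scale with clearance: new dose = 40 × 0.8504 = 34.0 mg.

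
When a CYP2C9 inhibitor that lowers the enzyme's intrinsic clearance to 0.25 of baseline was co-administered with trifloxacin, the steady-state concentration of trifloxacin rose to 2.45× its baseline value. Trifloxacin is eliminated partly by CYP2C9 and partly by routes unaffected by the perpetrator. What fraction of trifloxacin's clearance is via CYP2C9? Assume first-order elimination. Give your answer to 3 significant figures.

0.789

CL'/CL = 1 / 2.45 = 0.4082
0.25·fm + (1 − fm) = 0.4082
fm = (0.4082 − 1) / (0.25 − 1) = 0.789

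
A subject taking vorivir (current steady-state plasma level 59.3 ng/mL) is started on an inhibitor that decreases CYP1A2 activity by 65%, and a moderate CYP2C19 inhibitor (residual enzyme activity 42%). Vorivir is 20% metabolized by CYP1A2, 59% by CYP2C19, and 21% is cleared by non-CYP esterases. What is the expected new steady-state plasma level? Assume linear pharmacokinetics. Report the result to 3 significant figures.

CYP1A2: 0.2 × 0.35 = 0.07
CYP2C19: 0.59 × 0.42 = 0.2478
Other: 0.21 (unchanged)
New clearance relative to baseline: 0.07 + 0.2478 + 0.21 = 0.5278.
Steady-state plasma level ∝ 1/CL: new value = 59.3 / 0.5278 = 112 ng/mL.

112 ng/mL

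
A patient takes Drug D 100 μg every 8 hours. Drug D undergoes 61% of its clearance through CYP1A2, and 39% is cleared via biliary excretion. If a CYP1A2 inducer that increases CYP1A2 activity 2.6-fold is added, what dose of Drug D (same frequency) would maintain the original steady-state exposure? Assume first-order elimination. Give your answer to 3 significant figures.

CYP1A2: 0.61 × 2.6 = 1.586
Other: 0.39 (unchanged)
Relative clearance = 1.586 + 0.39 = 1.976.
Exposure is unchanged when dose changes in proportion to clearance. New dose = 100 μg × 1.976 = 198 μg.

198 μg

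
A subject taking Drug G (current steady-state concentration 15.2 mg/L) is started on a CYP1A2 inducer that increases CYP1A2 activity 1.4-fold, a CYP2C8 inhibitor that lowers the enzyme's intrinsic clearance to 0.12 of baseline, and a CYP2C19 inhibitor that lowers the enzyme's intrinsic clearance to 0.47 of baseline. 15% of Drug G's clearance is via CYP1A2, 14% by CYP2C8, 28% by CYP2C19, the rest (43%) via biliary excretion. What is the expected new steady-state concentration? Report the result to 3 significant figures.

19.3 mg/L

The CYP1A2 pathway (15% of clearance) is boosted to 1.4× activity: 0.15 × 1.4 = 0.21.
The CYP2C8 pathway (14% of clearance) drops to 0.12× activity: 0.14 × 0.12 = 0.0168.
The CYP2C19 pathway (28% of clearance) is reduced to 0.47× activity: 0.28 × 0.47 = 0.1316.
Non-CYP routes (43%) are unchanged.
Relative clearance = 0.21 + 0.0168 + 0.1316 + 0.43 = 0.7884.
New steady-state concentration = 15.2 / 0.7884 = 19.3 mg/L (concentration scales inversely with clearance).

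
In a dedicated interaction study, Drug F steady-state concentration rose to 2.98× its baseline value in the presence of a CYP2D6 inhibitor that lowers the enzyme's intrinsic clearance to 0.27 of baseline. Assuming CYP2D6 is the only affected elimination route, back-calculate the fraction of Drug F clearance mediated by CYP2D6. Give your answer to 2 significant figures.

0.91

Let fm be the CYP2D6 fraction. New clearance relative to baseline = fm × 0.27 + (1 − fm).
Steady-state concentration ratio = 1 / (new CL fraction), so new CL fraction = 1 / 2.98 = 0.3356.
fm × 0.27 + 1 − fm = 0.3356  ⇒  fm × (0.27 − 1) = −0.6644  ⇒  fm = 0.91.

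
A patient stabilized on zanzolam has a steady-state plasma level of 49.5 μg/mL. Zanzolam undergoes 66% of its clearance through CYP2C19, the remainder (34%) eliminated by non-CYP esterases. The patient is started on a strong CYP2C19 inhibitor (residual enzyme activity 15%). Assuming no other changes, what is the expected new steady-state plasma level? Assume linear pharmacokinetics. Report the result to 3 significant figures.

The CYP2C19 pathway (66% of clearance) is reduced to 0.15× activity: 0.66 × 0.15 = 0.099.
The remaining 34% of clearance is unaffected.
New clearance relative to baseline: 0.099 + 0.34 = 0.439.
With dosing unchanged, steady-state plasma level scales as 1/CL: 49.5 / 0.439 = 113 μg/mL.

113 μg/mL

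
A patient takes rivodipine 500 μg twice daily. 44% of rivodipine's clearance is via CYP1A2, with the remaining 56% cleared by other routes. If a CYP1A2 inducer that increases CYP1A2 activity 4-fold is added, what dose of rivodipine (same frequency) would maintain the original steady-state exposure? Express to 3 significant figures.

1.16 × 10³ μg

CYP1A2: 0.44 × 4 = 1.76
Other: 0.56 (unchanged)
Relative clearance = 1.76 + 0.56 = 2.32.
Css,avg = (dose rate)/CL, so holding Css fixed requires dose ∝ CL: 500 × 2.32 = 1.16 × 10³ μg.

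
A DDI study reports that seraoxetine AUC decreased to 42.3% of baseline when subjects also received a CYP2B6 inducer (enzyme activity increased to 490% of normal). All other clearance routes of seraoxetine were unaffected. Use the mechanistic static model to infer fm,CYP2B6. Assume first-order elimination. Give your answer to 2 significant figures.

0.35

Let fm be the CYP2B6 fraction. New clearance relative to baseline = fm × 4.9 + (1 − fm).
AUC ratio = 1 / (new CL fraction), so new CL fraction = 1 / 0.423 = 2.364.
fm × 4.9 + 1 − fm = 2.364  ⇒  fm × (4.9 − 1) = 1.364  ⇒  fm = 0.35.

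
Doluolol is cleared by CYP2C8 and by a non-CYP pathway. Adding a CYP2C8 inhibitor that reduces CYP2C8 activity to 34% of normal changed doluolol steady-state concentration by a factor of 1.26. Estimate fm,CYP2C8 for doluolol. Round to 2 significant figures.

0.31

Let fm be the CYP2C8 fraction. New clearance relative to baseline = fm × 0.34 + (1 − fm).
Steady-state concentration ratio = 1 / (new CL fraction), so new CL fraction = 1 / 1.26 = 0.7937.
fm × 0.34 + 1 − fm = 0.7937  ⇒  fm × (0.34 − 1) = −0.2063  ⇒  fm = 0.31.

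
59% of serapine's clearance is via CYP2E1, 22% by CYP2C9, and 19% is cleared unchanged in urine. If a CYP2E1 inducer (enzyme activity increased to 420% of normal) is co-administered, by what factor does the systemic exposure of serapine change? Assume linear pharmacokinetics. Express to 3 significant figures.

0.346

CYP2E1: 0.59 × 4.2 = 2.478
CYP2C9: 0.22 (unchanged)
Other: 0.19 (unchanged)
CL_new/CL_old = 2.478 + 0.22 + 0.19 = 2.888.
Systemic exposure ratio = CL_old/CL_new = 1 / 2.888 = 0.346.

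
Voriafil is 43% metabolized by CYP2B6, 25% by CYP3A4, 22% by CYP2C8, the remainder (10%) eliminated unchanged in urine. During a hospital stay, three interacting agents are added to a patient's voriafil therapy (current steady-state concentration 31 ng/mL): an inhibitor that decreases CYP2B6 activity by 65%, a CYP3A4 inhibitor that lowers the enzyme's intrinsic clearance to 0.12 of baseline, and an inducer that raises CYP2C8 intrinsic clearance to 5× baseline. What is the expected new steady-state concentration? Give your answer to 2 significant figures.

The CYP2B6 pathway (43% of clearance) is reduced to 0.35× activity: 0.43 × 0.35 = 0.1505.
The CYP3A4 pathway (25% of clearance) is reduced to 0.12× activity: 0.25 × 0.12 = 0.03.
The CYP2C8 pathway (22% of clearance) rises to 5× activity: 0.22 × 5 = 1.1.
Non-CYP routes (10%) are unchanged.
New clearance relative to baseline: 0.1505 + 0.03 + 1.1 + 0.1 = 1.3805.
Dividing the baseline by the relative clearance: 31 / 1.3805 = 22 ng/mL.

22 ng/mL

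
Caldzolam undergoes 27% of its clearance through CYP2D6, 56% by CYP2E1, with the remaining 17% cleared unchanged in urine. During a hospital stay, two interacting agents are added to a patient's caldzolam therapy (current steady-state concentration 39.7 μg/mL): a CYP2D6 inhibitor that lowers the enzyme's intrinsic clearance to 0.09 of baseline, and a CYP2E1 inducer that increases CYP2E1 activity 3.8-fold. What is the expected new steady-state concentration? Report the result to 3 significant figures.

17.1 μg/mL

The CYP2D6 pathway (27% of clearance) is reduced to 0.09× activity: 0.27 × 0.09 = 0.0243.
The CYP2E1 pathway (56% of clearance) is boosted to 3.8× activity: 0.56 × 3.8 = 2.128.
Non-CYP routes (17%) are unchanged.
CL_new/CL_old = 0.0243 + 2.128 + 0.17 = 2.3223.
New steady-state concentration = 39.7 / 2.3223 = 17.1 μg/mL (concentration scales inversely with clearance).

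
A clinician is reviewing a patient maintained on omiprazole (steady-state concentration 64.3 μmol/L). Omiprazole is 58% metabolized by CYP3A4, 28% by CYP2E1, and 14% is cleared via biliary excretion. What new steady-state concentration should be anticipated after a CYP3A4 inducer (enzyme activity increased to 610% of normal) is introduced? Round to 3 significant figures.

The CYP3A4 pathway (58% of clearance) is boosted to 6.1× activity: 0.58 × 6.1 = 3.538.
CYP2E1 (28%) and the residual 14% are unaffected.
Relative clearance = 3.538 + 0.28 + 0.14 = 3.958.
Steady-state concentration ∝ 1/CL, so new value = 64.3 / 3.958 = 16.2 μmol/L.

16.2 μmol/L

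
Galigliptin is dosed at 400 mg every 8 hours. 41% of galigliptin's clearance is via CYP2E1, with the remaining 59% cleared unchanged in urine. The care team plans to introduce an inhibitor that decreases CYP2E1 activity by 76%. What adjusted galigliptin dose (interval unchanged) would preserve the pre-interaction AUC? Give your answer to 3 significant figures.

CYP2E1: 0.41 × 0.24 = 0.0984
Other: 0.59 (unchanged)
Relative clearance = 0.0984 + 0.59 = 0.6884.
Css,avg = (dose rate)/CL, so holding Css fixed requires dose ∝ CL: 400 × 0.6884 = 275 mg.

275 mg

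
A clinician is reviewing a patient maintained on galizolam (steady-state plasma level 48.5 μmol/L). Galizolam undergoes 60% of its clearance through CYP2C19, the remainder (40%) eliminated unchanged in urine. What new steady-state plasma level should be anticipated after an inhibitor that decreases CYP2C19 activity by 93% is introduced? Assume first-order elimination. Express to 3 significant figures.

CYP2C19: 0.6 × 0.07 = 0.042
Other: 0.4 (unchanged)
Relative clearance = 0.042 + 0.4 = 0.442.
New steady-state plasma level = baseline ÷ relative clearance = 48.5 / 0.442 = 110 μmol/L.

110 μmol/L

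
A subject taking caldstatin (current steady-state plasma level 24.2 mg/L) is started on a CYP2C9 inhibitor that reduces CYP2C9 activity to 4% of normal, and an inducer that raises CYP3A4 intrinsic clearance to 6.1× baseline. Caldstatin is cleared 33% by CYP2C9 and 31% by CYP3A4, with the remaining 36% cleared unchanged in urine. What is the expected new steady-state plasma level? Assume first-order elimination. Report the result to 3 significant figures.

The CYP2C9 pathway (33% of clearance) falls to 0.04× activity: 0.33 × 0.04 = 0.0132.
The CYP3A4 pathway (31% of clearance) rises to 6.1× activity: 0.31 × 6.1 = 1.891.
Non-CYP routes (36%) are unchanged.
CL_new/CL_old = 0.0132 + 1.891 + 0.36 = 2.2642.
Steady-state plasma level ∝ 1/CL: new value = 24.2 / 2.2642 = 10.7 mg/L.

10.7 mg/L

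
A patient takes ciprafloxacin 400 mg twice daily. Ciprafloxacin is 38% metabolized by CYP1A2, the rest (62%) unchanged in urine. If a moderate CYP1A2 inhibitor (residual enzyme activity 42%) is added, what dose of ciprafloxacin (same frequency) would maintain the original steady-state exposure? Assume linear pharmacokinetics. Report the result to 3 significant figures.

The CYP1A2 pathway (38% of clearance) drops to 0.42× activity: 0.38 × 0.42 = 0.1596.
Non-CYP routes (62%) are unchanged.
Relative clearance = 0.1596 + 0.62 = 0.7796.
Exposure is unchanged when dose changes in proportion to clearance. New dose = 400 mg × 0.7796 = 312 mg.

312 mg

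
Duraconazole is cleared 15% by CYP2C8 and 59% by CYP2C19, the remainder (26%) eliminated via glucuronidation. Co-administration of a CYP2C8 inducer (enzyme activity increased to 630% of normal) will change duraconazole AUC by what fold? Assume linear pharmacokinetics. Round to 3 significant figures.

CYP2C8: 0.15 × 6.3 = 0.945
CYP2C19: 0.59 (unchanged)
Other: 0.26 (unchanged)
Relative clearance = 0.945 + 0.59 + 0.26 = 1.795.
AUC ratio = CL_old/CL_new = 1 / 1.795 = 0.557.

0.557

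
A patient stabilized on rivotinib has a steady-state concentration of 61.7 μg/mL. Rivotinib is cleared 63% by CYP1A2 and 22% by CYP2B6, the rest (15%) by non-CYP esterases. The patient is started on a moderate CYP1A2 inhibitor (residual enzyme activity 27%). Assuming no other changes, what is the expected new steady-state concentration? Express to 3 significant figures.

114 μg/mL

The CYP1A2 pathway (63% of clearance) falls to 0.27× activity: 0.63 × 0.27 = 0.1701.
CYP2B6 (22%) and the residual 15% are unaffected.
CL_new/CL_old = 0.1701 + 0.22 + 0.15 = 0.5401.
New steady-state concentration = baseline ÷ relative clearance = 61.7 / 0.5401 = 114 μg/mL.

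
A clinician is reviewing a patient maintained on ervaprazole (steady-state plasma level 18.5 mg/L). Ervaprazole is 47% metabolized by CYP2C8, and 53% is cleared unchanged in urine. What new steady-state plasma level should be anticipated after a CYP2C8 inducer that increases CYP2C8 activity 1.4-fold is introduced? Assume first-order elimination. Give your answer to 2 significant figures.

16 mg/L

The CYP2C8 pathway (47% of clearance) increases to 1.4× activity: 0.47 × 1.4 = 0.658.
Non-CYP routes (53%) are unchanged.
CL_new/CL_old = 0.658 + 0.53 = 1.188.
With dosing unchanged, steady-state plasma level scales as 1/CL: 18.5 / 1.188 = 16 mg/L.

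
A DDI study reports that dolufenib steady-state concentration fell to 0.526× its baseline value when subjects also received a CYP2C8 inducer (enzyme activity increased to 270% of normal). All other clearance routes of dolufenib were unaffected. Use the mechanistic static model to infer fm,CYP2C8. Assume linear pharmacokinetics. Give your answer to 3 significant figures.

0.530

Call the CYP2C8 fraction fm. After the interaction, CL_new/CL_old = fm × 2.7 + (1 − fm).
Steady-state concentration ratio = 1 / (new CL fraction), so new CL fraction = 1 / 0.526 = 1.901.
fm × 2.7 + 1 − fm = 1.901  ⇒  fm × (2.7 − 1) = 0.9011  ⇒  fm = 0.530.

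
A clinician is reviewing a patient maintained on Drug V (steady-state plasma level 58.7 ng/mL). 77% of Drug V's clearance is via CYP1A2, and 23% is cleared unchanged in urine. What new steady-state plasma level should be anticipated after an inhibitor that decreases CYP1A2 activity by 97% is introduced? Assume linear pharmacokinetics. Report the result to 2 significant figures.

2.3 × 10² ng/mL

The CYP1A2 pathway (77% of clearance) drops to 0.03× activity: 0.77 × 0.03 = 0.0231.
The remaining 23% of clearance is unaffected.
CL_new/CL_old = 0.0231 + 0.23 = 0.2531.
Steady-state plasma level ∝ 1/CL, so new value = 58.7 / 0.2531 = 2.3 × 10² ng/mL.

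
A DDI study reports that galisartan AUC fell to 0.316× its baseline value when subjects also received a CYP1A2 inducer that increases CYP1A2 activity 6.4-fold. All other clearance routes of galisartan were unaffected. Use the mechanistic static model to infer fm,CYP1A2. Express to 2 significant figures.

Let fm be the CYP1A2 fraction. New clearance relative to baseline = fm × 6.4 + (1 − fm).
AUC ratio = 1 / (new CL fraction), so new CL fraction = 1 / 0.316 = 3.165.
fm × 6.4 + 1 − fm = 3.165  ⇒  fm × (6.4 − 1) = 2.165  ⇒  fm = 0.40.

0.40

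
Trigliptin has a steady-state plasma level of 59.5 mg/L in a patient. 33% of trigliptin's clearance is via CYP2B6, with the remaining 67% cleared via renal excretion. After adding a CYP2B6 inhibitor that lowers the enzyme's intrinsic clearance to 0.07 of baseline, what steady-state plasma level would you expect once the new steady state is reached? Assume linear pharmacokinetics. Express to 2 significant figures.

86 mg/L

CYP2B6: 0.33 × 0.07 = 0.0231
Other: 0.67 (unchanged)
New clearance relative to baseline: 0.0231 + 0.67 = 0.6931.
Steady-state plasma level ∝ 1/CL, so new value = 59.5 / 0.6931 = 86 mg/L.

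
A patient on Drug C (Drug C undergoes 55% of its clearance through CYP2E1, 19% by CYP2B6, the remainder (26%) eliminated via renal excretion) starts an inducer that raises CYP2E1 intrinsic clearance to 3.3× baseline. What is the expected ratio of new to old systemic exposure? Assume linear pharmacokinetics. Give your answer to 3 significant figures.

0.442

CYP2E1: 0.55 × 3.3 = 1.815
CYP2B6: 0.19 (unchanged)
Other: 0.26 (unchanged)
New clearance relative to baseline: 1.815 + 0.19 + 0.26 = 2.265.
Systemic exposure is inversely proportional to clearance, so the fold-change is 1 / 2.265 = 0.442.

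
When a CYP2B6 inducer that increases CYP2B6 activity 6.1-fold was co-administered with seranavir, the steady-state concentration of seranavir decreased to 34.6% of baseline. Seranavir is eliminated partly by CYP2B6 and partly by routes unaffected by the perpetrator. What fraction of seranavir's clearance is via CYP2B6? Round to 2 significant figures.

Let x = fm,CYP2B6. Because steady-state concentration ∝ 1/CL, relative clearance rose to 1/0.346 = 2.89.
Only the CYP2B6 route changed, so 2.89 = x·6.1 + (1 − x), giving x = 0.37.

0.37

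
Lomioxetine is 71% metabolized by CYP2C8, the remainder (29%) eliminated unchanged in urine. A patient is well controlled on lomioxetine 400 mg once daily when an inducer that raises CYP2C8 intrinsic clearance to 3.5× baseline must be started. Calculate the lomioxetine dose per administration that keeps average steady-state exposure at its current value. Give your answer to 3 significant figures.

CYP2C8: 0.71 × 3.5 = 2.485
Other: 0.29 (unchanged)
Relative clearance = 2.485 + 0.29 = 2.775.
To maintain the same steady-state level, dose must scale with clearance: new dose = 400 × 2.775 = 1.11 × 10³ mg.

1.11 × 10³ mg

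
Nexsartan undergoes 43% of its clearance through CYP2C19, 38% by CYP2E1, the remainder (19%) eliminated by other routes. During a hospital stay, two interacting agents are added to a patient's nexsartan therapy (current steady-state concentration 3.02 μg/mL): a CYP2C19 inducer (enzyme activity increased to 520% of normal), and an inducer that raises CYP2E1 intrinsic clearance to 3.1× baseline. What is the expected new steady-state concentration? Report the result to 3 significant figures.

The CYP2C19 pathway (43% of clearance) increases to 5.2× activity: 0.43 × 5.2 = 2.236.
The CYP2E1 pathway (38% of clearance) increases to 3.1× activity: 0.38 × 3.1 = 1.178.
Non-CYP routes (19%) are unchanged.
CL_new/CL_old = 2.236 + 1.178 + 0.19 = 3.604.
Steady-state concentration ∝ 1/CL: new value = 3.02 / 3.604 = 0.838 μg/mL.

0.838 μg/mL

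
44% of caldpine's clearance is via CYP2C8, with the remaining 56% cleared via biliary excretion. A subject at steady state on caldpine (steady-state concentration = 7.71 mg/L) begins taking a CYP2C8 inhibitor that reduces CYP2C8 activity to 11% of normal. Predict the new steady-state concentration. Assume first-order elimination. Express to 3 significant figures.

12.7 mg/L

CYP2C8: 0.44 × 0.11 = 0.0484
Other: 0.56 (unchanged)
Relative clearance = 0.0484 + 0.56 = 0.6084.
New steady-state concentration = baseline ÷ relative clearance = 7.71 / 0.6084 = 12.7 mg/L.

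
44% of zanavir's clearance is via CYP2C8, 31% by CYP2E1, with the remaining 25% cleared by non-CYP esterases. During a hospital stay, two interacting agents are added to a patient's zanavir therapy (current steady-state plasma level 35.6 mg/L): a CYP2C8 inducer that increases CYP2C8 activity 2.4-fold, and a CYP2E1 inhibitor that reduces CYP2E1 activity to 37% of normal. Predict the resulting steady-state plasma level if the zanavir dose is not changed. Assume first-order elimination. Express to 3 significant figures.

25.1 mg/L

The CYP2C8 pathway (44% of clearance) is boosted to 2.4× activity: 0.44 × 2.4 = 1.056.
The CYP2E1 pathway (31% of clearance) drops to 0.37× activity: 0.31 × 0.37 = 0.1147.
Non-CYP routes (25%) are unchanged.
CL_new/CL_old = 1.056 + 0.1147 + 0.25 = 1.4207.
New steady-state plasma level = 35.6 / 1.4207 = 25.1 mg/L (concentration scales inversely with clearance).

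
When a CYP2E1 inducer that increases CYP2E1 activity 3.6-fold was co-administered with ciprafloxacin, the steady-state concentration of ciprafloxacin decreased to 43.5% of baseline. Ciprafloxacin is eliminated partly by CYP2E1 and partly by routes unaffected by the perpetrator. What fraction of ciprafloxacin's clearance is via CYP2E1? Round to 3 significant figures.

Let x = fm,CYP2E1. Because steady-state concentration ∝ 1/CL, relative clearance rose to 1/0.435 = 2.299.
Setting x·3.6 + (1 − x) = 2.299 and solving: x = (2.299 − 1)/(3.6 − 1) = 0.500.

0.500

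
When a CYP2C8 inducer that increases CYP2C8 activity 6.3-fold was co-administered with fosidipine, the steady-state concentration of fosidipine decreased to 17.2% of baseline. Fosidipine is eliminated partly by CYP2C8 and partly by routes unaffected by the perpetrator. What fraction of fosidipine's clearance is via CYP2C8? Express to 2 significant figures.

Write x for the fraction cleared via CYP2C8. The observed steady-state concentration change means clearance rose to 1/0.172 = 5.814 of baseline.
Only the CYP2C8 route changed, so 5.814 = x·6.3 + (1 − x), giving x = 0.91.

0.91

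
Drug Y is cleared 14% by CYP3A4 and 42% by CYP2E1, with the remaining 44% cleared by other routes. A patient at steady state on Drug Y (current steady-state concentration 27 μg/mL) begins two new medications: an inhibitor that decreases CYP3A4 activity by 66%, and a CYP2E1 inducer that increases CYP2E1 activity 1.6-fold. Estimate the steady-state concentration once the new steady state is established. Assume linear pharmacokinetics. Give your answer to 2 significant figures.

The CYP3A4 pathway (14% of clearance) is reduced to 0.34× activity: 0.14 × 0.34 = 0.0476.
The CYP2E1 pathway (42% of clearance) increases to 1.6× activity: 0.42 × 1.6 = 0.672.
The remaining 44% of clearance is unaffected.
Relative clearance = 0.0476 + 0.672 + 0.44 = 1.1596.
Dividing the baseline by the relative clearance: 27 / 1.1596 = 23 μg/mL.

23 μg/mL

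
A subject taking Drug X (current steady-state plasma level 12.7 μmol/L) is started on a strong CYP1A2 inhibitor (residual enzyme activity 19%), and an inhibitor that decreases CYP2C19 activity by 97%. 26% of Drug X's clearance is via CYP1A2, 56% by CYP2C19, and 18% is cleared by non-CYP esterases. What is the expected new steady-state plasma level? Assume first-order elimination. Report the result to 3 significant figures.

The CYP1A2 pathway (26% of clearance) is reduced to 0.19× activity: 0.26 × 0.19 = 0.0494.
The CYP2C19 pathway (56% of clearance) drops to 0.03× activity: 0.56 × 0.03 = 0.0168.
The remaining 18% of clearance is unaffected.
New clearance relative to baseline: 0.0494 + 0.0168 + 0.18 = 0.2462.
Dividing the baseline by the relative clearance: 12.7 / 0.2462 = 51.6 μmol/L.

51.6 μmol/L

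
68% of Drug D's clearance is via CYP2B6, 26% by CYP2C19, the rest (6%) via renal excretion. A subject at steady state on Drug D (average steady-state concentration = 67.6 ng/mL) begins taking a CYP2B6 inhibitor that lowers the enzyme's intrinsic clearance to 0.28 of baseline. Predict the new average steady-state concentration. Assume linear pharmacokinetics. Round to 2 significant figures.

CYP2B6: 0.68 × 0.28 = 0.1904
CYP2C19: 0.26 (unchanged)
Other: 0.06 (unchanged)
CL_new/CL_old = 0.1904 + 0.26 + 0.06 = 0.5104.
Average steady-state concentration ∝ 1/CL, so new value = 67.6 / 0.5104 = 1.3 × 10² ng/mL.

1.3 × 10² ng/mL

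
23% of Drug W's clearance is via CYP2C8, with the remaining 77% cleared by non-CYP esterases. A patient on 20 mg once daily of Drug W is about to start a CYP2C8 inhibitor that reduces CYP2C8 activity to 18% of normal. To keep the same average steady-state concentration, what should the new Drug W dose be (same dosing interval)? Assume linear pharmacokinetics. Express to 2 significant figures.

16 mg

The CYP2C8 pathway (23% of clearance) drops to 0.18× activity: 0.23 × 0.18 = 0.0414.
The remaining 77% of clearance is unaffected.
New clearance relative to baseline: 0.0414 + 0.77 = 0.8114.
Exposure is unchanged when dose changes in proportion to clearance. New dose = 20 mg × 0.8114 = 16 mg.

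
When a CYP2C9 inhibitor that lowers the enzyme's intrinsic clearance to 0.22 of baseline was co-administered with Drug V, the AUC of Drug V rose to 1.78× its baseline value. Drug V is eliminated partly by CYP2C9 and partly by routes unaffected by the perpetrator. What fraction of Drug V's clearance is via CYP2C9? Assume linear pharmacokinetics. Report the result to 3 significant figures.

0.562

CL'/CL = 1 / 1.78 = 0.5618
0.22·fm + (1 − fm) = 0.5618
fm = (0.5618 − 1) / (0.22 − 1) = 0.562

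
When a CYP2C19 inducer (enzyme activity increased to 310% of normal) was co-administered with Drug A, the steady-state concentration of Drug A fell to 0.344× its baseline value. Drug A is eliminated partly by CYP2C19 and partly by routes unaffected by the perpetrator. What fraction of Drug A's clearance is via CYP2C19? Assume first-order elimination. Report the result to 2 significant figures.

CL'/CL = 1 / 0.344 = 2.907
3.1·fm + (1 − fm) = 2.907
fm = (2.907 − 1) / (3.1 − 1) = 0.91

0.91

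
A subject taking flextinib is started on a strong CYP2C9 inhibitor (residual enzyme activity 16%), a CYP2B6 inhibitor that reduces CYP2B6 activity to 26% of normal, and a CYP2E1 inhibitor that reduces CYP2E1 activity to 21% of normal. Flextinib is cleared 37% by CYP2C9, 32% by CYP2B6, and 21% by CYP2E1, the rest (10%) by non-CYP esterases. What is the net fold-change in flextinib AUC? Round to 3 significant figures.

3.49

The CYP2C9 pathway (37% of clearance) is reduced to 0.16× activity: 0.37 × 0.16 = 0.0592.
The CYP2B6 pathway (32% of clearance) falls to 0.26× activity: 0.32 × 0.26 = 0.0832.
The CYP2E1 pathway (21% of clearance) drops to 0.21× activity: 0.21 × 0.21 = 0.0441.
The remaining 10% of clearance is unaffected.
Relative clearance = 0.0592 + 0.0832 + 0.0441 + 0.1 = 0.2865.
AUC ∝ 1/CL: fold-change = 1 / 0.2865 = 3.49.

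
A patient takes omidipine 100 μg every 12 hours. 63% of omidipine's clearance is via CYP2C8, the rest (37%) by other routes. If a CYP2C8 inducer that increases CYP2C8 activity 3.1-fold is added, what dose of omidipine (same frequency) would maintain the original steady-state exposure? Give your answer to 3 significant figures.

The CYP2C8 pathway (63% of clearance) increases to 3.1× activity: 0.63 × 3.1 = 1.953.
Non-CYP routes (37%) are unchanged.
CL_new/CL_old = 1.953 + 0.37 = 2.323.
Exposure is unchanged when dose changes in proportion to clearance. New dose = 100 μg × 2.323 = 232 μg.

232 μg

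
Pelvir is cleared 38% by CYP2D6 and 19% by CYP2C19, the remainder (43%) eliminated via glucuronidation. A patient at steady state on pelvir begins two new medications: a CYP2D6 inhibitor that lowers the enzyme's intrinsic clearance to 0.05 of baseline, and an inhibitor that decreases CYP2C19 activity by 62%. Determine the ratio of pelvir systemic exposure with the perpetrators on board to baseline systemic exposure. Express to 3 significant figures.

1.92

The CYP2D6 pathway (38% of clearance) falls to 0.05× activity: 0.38 × 0.05 = 0.019.
The CYP2C19 pathway (19% of clearance) falls to 0.38× activity: 0.19 × 0.38 = 0.0722.
Non-CYP routes (43%) are unchanged.
New clearance relative to baseline: 0.019 + 0.0722 + 0.43 = 0.5212.
Net systemic exposure ratio = 1 / 0.5212 = 1.92.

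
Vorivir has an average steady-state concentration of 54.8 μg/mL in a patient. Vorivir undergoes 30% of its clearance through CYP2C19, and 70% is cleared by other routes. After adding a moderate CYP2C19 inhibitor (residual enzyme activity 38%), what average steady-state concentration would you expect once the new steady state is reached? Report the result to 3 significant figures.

67.3 μg/mL

CYP2C19: 0.3 × 0.38 = 0.114
Other: 0.7 (unchanged)
Relative clearance = 0.114 + 0.7 = 0.814.
With dosing unchanged, average steady-state concentration scales as 1/CL: 54.8 / 0.814 = 67.3 μg/mL.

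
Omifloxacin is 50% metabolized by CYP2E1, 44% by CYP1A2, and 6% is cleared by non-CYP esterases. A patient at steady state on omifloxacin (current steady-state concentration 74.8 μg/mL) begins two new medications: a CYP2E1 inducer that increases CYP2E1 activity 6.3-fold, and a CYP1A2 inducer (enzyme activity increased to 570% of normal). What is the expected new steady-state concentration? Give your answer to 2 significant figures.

The CYP2E1 pathway (50% of clearance) rises to 6.3× activity: 0.5 × 6.3 = 3.15.
The CYP1A2 pathway (44% of clearance) rises to 5.7× activity: 0.44 × 5.7 = 2.508.
The remaining 6% of clearance is unaffected.
New clearance relative to baseline: 3.15 + 2.508 + 0.06 = 5.718.
Dividing the baseline by the relative clearance: 74.8 / 5.718 = 13 μg/mL.

13 μg/mL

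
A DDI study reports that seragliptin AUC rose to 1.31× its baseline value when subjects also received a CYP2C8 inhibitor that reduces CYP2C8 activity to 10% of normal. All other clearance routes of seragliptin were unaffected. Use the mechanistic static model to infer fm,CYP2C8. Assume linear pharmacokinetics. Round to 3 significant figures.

CL'/CL = 1 / 1.31 = 0.7634
0.1·fm + (1 − fm) = 0.7634
fm = (0.7634 − 1) / (0.1 − 1) = 0.263

0.263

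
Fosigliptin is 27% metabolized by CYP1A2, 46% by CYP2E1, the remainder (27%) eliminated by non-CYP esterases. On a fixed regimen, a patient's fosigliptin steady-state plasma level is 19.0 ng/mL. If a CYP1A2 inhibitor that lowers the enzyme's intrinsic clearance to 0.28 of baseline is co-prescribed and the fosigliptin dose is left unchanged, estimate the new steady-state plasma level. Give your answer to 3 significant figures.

The CYP1A2 pathway (27% of clearance) falls to 0.28× activity: 0.27 × 0.28 = 0.0756.
CYP2E1 (46%) and the residual 27% are unaffected.
New clearance relative to baseline: 0.0756 + 0.46 + 0.27 = 0.8056.
New steady-state plasma level = baseline ÷ relative clearance = 19.0 / 0.8056 = 23.6 ng/mL.

23.6 ng/mL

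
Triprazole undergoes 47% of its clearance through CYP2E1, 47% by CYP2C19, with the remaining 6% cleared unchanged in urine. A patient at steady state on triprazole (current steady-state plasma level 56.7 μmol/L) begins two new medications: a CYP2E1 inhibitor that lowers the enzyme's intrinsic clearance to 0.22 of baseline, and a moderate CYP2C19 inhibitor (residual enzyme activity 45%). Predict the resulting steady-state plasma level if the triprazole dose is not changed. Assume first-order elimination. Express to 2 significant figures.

1.5 × 10² μmol/L

The CYP2E1 pathway (47% of clearance) drops to 0.22× activity: 0.47 × 0.22 = 0.1034.
The CYP2C19 pathway (47% of clearance) is reduced to 0.45× activity: 0.47 × 0.45 = 0.2115.
The remaining 6% of clearance is unaffected.
CL_new/CL_old = 0.1034 + 0.2115 + 0.06 = 0.3749.
Dividing the baseline by the relative clearance: 56.7 / 0.3749 = 1.5 × 10² μmol/L.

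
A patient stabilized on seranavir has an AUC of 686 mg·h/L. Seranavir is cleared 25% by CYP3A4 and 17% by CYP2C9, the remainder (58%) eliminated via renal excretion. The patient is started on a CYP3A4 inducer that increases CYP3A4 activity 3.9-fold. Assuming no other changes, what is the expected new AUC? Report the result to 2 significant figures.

CYP3A4: 0.25 × 3.9 = 0.975
CYP2C9: 0.17 (unchanged)
Other: 0.58 (unchanged)
Relative clearance = 0.975 + 0.17 + 0.58 = 1.725.
With dosing unchanged, AUC scales as 1/CL: 686 / 1.725 = 4.0 × 10² mg·h/L.

4.0 × 10² mg·h/L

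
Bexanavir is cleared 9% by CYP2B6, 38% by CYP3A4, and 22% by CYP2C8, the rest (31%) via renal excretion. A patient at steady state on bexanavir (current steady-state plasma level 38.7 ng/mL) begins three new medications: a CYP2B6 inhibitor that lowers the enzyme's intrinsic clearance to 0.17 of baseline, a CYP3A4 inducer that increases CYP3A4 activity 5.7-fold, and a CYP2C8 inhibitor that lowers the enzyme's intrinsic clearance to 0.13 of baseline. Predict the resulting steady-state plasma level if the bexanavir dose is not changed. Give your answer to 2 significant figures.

15 ng/mL

The CYP2B6 pathway (9% of clearance) falls to 0.17× activity: 0.09 × 0.17 = 0.0153.
The CYP3A4 pathway (38% of clearance) increases to 5.7× activity: 0.38 × 5.7 = 2.166.
The CYP2C8 pathway (22% of clearance) falls to 0.13× activity: 0.22 × 0.13 = 0.0286.
Non-CYP routes (31%) are unchanged.
Relative clearance = 0.0153 + 2.166 + 0.0286 + 0.31 = 2.5199.
Dividing the baseline by the relative clearance: 38.7 / 2.5199 = 15 ng/mL.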